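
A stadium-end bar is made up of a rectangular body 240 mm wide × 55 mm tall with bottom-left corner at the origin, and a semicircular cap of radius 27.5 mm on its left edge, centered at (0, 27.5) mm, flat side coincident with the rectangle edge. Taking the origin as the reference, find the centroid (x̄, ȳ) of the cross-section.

Part | A | x̄ᵢ | ȳᵢ | A·x̄ᵢ | A·ȳᵢ
rectangular body | 13200.00 | 120.00 | 27.50 | 1584000.00 | 363000.00
semicircular end | 1187.91 | -11.67 | 27.50 | -13864.58 | 32667.65
Σ | 14387.91 |  |  | 1570135.42 | 395667.65
x̄ = 1570135.42 / 14387.91 = 109.13 mm
ȳ = 395667.65 / 14387.91 = 27.50 mm

x̄ = 109.13 mm, ȳ = 27.50 mm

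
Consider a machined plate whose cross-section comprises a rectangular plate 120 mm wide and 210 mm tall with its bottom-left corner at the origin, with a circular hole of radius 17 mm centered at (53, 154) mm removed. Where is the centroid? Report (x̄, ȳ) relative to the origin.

plate: A = 120 × 210 = 25200.00, centroid at (60.00, 105.00).
hole: A = −π·17² = -907.92, centroid at (53.00, 154.00).
ΣA = 24292.08 mm²
ΣAx̄ = (25200.00)(60.00) + (-907.92)(53.00) = 1463880.23 mm³
ΣAȳ = (25200.00)(105.00) + (-907.92)(154.00) = 2506180.28 mm³
x̄ = 1463880.23 / 24292.08 = 60.26 mm
ȳ = 2506180.28 / 24292.08 = 103.17 mm

x̄ = 60.26 mm, ȳ = 103.17 mm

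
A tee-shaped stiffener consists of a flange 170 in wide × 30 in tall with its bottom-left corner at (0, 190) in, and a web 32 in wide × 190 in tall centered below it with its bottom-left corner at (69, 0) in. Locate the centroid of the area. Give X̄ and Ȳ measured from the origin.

X̄ = 85.00 in, Ȳ = 145.18 in

Part | A | x̄ᵢ | ȳᵢ | A·x̄ᵢ | A·ȳᵢ
web | 6080.00 | 85.00 | 95.00 | 516800.00 | 577600.00
flange | 5100.00 | 85.00 | 205.00 | 433500.00 | 1045500.00
Σ | 11180.00 |  |  | 950300.00 | 1623100.00
X̄ = 950300.00 / 11180.00 = 85.00 in
Ȳ = 1623100.00 / 11180.00 = 145.18 in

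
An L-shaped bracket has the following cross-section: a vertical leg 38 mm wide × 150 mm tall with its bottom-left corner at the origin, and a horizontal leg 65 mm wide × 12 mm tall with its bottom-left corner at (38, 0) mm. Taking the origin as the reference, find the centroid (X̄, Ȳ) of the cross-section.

vertical leg: A = 38 × 150 = 5700.00, centroid at (19.00, 75.00).
horizontal leg: A = 65 × 12 = 780.00, centroid at (70.50, 6.00).
ΣA = 6480.00 mm²
ΣAX̄ = (5700.00)(19.00) + (780.00)(70.50) = 163290.00 mm³
ΣAȲ = (5700.00)(75.00) + (780.00)(6.00) = 432180.00 mm³
X̄ = 163290.00 / 6480.00 = 25.20 mm
Ȳ = 432180.00 / 6480.00 = 66.69 mm

X̄ = 25.20 mm, Ȳ = 66.69 mm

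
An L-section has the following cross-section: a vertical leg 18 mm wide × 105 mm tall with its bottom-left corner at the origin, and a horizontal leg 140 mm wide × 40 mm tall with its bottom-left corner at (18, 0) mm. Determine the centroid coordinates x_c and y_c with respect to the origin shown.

vertical leg: A = 18 × 105 = 1890.00, centroid at (9.00, 52.50).
horizontal leg: A = 140 × 40 = 5600.00, centroid at (88.00, 20.00).
ΣA = 7490.00 mm², ΣAx_c = 509810.00 mm³, ΣAy_c = 211225.00 mm³.
x_c = 509810.00/7490.00 = 68.07 mm; y_c = 211225.00/7490.00 = 28.20 mm.

x_c = 68.07 mm, y_c = 28.20 mm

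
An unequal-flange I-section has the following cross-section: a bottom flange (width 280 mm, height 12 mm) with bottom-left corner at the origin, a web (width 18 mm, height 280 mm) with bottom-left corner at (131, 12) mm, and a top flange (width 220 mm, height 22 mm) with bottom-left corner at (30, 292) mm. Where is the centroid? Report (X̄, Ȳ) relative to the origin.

bottom flange: A = 280 × 12 = 3360.00, centroid at (140.00, 6.00).
web: A = 18 × 280 = 5040.00, centroid at (140.00, 152.00).
top flange: A = 220 × 22 = 4840.00, centroid at (140.00, 303.00).
ΣA = 13240.00 mm², ΣAX̄ = 1853600.00 mm³, ΣAȲ = 2252760.00 mm³.
X̄ = 1853600.00/13240.00 = 140.00 mm; Ȳ = 2252760.00/13240.00 = 170.15 mm.

X̄ = 140.00 mm, Ȳ = 170.15 mm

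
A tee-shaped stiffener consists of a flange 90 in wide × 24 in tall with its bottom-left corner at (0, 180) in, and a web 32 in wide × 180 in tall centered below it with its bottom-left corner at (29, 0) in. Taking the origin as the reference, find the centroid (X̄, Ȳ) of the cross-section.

web: A = 32 × 180 = 5760.00, centroid at (45.00, 90.00).
flange: A = 90 × 24 = 2160.00, centroid at (45.00, 192.00).
ΣA = 7920.00 in², ΣAX̄ = 356400.00 in³, ΣAȲ = 933120.00 in³.
X̄ = 356400.00/7920.00 = 45.00 in; Ȳ = 933120.00/7920.00 = 117.82 in.

X̄ = 45.00 in, Ȳ = 117.82 in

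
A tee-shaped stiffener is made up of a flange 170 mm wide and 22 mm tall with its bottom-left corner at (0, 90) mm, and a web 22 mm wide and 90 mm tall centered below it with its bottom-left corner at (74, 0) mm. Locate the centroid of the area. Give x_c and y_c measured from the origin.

x_c = 85.00 mm, y_c = 81.62 mm

web: A = 22 × 90 = 1980.00, centroid at (85.00, 45.00).
flange: A = 170 × 22 = 3740.00, centroid at (85.00, 101.00).
ΣA = 5720.00 mm², ΣAx_c = 486200.00 mm³, ΣAy_c = 466840.00 mm³.
x_c = 486200.00/5720.00 = 85.00 mm; y_c = 466840.00/5720.00 = 81.62 mm.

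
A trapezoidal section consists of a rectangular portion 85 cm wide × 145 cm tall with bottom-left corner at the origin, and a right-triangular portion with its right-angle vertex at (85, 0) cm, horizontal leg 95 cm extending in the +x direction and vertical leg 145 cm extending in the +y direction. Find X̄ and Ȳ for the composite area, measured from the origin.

rectangular portion: A = 85 × 145 = 12325.00, centroid at (42.50, 72.50).
triangular portion: A = ½·95·145 = 6887.50, centroid at (116.67, 48.33).
ΣA = 19212.50 cm², ΣAX̄ = 1327354.17 cm³, ΣAȲ = 1226458.33 cm³.
X̄ = 1327354.17/19212.50 = 69.09 cm; Ȳ = 1226458.33/19212.50 = 63.84 cm.

X̄ = 69.09 cm, Ȳ = 63.84 cm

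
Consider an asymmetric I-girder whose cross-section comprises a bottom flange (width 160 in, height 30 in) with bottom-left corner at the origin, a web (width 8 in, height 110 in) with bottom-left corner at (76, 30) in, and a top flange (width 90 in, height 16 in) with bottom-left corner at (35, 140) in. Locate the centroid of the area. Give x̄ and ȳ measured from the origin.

bottom flange: A = 160 × 30 = 4800.00, centroid at (80.00, 15.00).
web: A = 8 × 110 = 880.00, centroid at (80.00, 85.00).
top flange: A = 90 × 16 = 1440.00, centroid at (80.00, 148.00).
ΣA = 7120.00 in², ΣAx̄ = 569600.00 in³, ΣAȳ = 359920.00 in³.
x̄ = 569600.00/7120.00 = 80.00 in; ȳ = 359920.00/7120.00 = 50.55 in.

x̄ = 80.00 in, ȳ = 50.55 in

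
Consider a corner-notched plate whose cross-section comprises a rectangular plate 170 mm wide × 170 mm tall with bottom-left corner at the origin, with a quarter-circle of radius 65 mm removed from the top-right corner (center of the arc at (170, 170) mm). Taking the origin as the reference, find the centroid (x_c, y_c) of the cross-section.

x_c = 77.55 mm, y_c = 77.55 mm

plate: A = 170 × 170 = 28900.00, centroid at (85.00, 85.00).
removed quarter-circle: A = −¼π·65² = -3318.31, centroid at (142.41, 142.41).
ΣA = 25581.69 mm², ΣAx_c = 1983929.44 mm³, ΣAy_c = 1983929.44 mm³.
x_c = 1983929.44/25581.69 = 77.55 mm; y_c = 1983929.44/25581.69 = 77.55 mm.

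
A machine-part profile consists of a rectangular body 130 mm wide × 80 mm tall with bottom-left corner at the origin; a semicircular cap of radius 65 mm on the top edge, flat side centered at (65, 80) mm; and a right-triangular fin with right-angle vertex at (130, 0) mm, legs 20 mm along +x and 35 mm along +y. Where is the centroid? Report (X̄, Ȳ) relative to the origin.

rectangular body: A = 130 × 80 = 10400.00, centroid at (65.00, 40.00).
semicircular top: A = ½π·65² = 6636.61, centroid at (65.00, 107.59).
triangular fin: A = ½·20·35 = 350.00, centroid at (136.67, 11.67).
ΣA = 17386.61 mm², ΣAX̄ = 1155213.27 mm³, ΣAȲ = 1134095.83 mm³.
X̄ = 1155213.27/17386.61 = 66.44 mm; Ȳ = 1134095.83/17386.61 = 65.23 mm.

X̄ = 66.44 mm, Ȳ = 65.23 mm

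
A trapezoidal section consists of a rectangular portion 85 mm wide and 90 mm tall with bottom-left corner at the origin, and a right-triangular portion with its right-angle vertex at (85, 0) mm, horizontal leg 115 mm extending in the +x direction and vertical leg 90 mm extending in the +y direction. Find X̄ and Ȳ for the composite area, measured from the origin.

X̄ = 75.12 mm, Ȳ = 38.95 mm

Part | A | x̄ᵢ | ȳᵢ | A·x̄ᵢ | A·ȳᵢ
rectangular portion | 7650.00 | 42.50 | 45.00 | 325125.00 | 344250.00
triangular portion | 5175.00 | 123.33 | 30.00 | 638250.00 | 155250.00
Σ | 12825.00 |  |  | 963375.00 | 499500.00
X̄ = 963375.00 / 12825.00 = 75.12 mm
Ȳ = 499500.00 / 12825.00 = 38.95 mm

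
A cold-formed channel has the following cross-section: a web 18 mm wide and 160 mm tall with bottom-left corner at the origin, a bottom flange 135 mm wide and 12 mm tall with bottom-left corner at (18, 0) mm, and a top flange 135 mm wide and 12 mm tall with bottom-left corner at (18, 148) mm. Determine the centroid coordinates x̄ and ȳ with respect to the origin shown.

Part | A | x̄ᵢ | ȳᵢ | A·x̄ᵢ | A·ȳᵢ
web | 2880.00 | 9.00 | 80.00 | 25920.00 | 230400.00
bottom flange | 1620.00 | 85.50 | 6.00 | 138510.00 | 9720.00
top flange | 1620.00 | 85.50 | 154.00 | 138510.00 | 249480.00
Σ | 6120.00 |  |  | 302940.00 | 489600.00
x̄ = 302940.00 / 6120.00 = 49.50 mm
ȳ = 489600.00 / 6120.00 = 80.00 mm

x̄ = 49.50 mm, ȳ = 80.00 mm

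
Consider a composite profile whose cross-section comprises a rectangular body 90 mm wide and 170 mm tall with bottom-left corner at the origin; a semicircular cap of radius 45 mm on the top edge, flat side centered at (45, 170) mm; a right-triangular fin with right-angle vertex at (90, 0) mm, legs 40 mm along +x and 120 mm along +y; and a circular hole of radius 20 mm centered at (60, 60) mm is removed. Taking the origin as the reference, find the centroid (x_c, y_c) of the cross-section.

rectangular body: A = 90 × 170 = 15300.00, centroid at (45.00, 85.00).
semicircular top: A = ½π·45² = 3180.86, centroid at (45.00, 189.10).
triangular fin: A = ½·40·120 = 2400.00, centroid at (103.33, 40.00).
hole: A = −π·20² = -1256.64, centroid at (60.00, 60.00).
ΣA = 19624.23 mm², ΣAx_c = 1004240.59 mm³, ΣAy_c = 1922598.41 mm³.
x_c = 1004240.59/19624.23 = 51.17 mm; y_c = 1922598.41/19624.23 = 97.97 mm.

x_c = 51.17 mm, y_c = 97.97 mm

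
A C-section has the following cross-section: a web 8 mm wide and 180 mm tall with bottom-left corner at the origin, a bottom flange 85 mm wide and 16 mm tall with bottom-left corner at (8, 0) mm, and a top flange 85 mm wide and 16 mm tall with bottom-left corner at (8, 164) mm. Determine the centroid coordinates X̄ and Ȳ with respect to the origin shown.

X̄ = 34.40 mm, Ȳ = 90.00 mm

web: A = 8 × 180 = 1440.00, centroid at (4.00, 90.00).
bottom flange: A = 85 × 16 = 1360.00, centroid at (50.50, 8.00).
top flange: A = 85 × 16 = 1360.00, centroid at (50.50, 172.00).
ΣA = 4160.00 mm²
ΣAX̄ = (1440.00)(4.00) + (1360.00)(50.50) + (1360.00)(50.50) = 143120.00 mm³
ΣAȲ = (1440.00)(90.00) + (1360.00)(8.00) + (1360.00)(172.00) = 374400.00 mm³
X̄ = 143120.00 / 4160.00 = 34.40 mm
Ȳ = 374400.00 / 4160.00 = 90.00 mm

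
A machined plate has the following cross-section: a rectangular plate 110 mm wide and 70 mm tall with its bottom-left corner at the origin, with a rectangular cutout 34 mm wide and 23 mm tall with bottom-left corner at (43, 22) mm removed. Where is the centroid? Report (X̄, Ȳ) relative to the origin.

plate: A = 110 × 70 = 7700.00, centroid at (55.00, 35.00).
hole: A = −(34 × 23) = -782.00, centroid at (60.00, 33.50).
ΣA = 6918.00 mm², ΣAX̄ = 376580.00 mm³, ΣAȲ = 243303.00 mm³.
X̄ = 376580.00/6918.00 = 54.43 mm; Ȳ = 243303.00/6918.00 = 35.17 mm.

X̄ = 54.43 mm, Ȳ = 35.17 mm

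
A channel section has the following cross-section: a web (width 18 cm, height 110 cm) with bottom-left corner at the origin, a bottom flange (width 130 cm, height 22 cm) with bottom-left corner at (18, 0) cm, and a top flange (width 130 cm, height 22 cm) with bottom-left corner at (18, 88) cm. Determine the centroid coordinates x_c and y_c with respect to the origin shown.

x_c = 63.97 cm, y_c = 55.00 cm

Part | A | x̄ᵢ | ȳᵢ | A·x̄ᵢ | A·ȳᵢ
web | 1980.00 | 9.00 | 55.00 | 17820.00 | 108900.00
bottom flange | 2860.00 | 83.00 | 11.00 | 237380.00 | 31460.00
top flange | 2860.00 | 83.00 | 99.00 | 237380.00 | 283140.00
Σ | 7700.00 |  |  | 492580.00 | 423500.00
x_c = 492580.00 / 7700.00 = 63.97 cm
y_c = 423500.00 / 7700.00 = 55.00 cm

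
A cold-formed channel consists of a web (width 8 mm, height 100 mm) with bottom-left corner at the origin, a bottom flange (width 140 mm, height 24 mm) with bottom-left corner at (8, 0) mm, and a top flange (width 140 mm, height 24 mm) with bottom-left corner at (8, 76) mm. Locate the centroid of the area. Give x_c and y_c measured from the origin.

x_c = 70.13 mm, y_c = 50.00 mm

Part | A | x̄ᵢ | ȳᵢ | A·x̄ᵢ | A·ȳᵢ
web | 800.00 | 4.00 | 50.00 | 3200.00 | 40000.00
bottom flange | 3360.00 | 78.00 | 12.00 | 262080.00 | 40320.00
top flange | 3360.00 | 78.00 | 88.00 | 262080.00 | 295680.00
Σ | 7520.00 |  |  | 527360.00 | 376000.00
x_c = 527360.00 / 7520.00 = 70.13 mm
y_c = 376000.00 / 7520.00 = 50.00 mm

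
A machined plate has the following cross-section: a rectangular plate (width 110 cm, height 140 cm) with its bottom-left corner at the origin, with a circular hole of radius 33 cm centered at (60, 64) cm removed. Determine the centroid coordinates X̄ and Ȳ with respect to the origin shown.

plate: A = 110 × 140 = 15400.00, centroid at (55.00, 70.00).
hole: A = −π·33² = -3421.19, centroid at (60.00, 64.00).
ΣA = 11978.81 cm², ΣAX̄ = 641728.34 cm³, ΣAȲ = 859043.56 cm³.
X̄ = 641728.34/11978.81 = 53.57 cm; Ȳ = 859043.56/11978.81 = 71.71 cm.

X̄ = 53.57 cm, Ȳ = 71.71 cm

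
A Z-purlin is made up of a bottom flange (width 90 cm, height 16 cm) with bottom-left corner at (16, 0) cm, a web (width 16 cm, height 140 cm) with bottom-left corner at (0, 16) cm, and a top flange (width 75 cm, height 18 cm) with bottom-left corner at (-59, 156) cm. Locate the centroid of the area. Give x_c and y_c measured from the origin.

bottom flange: A = 90 × 16 = 1440.00, centroid at (61.00, 8.00).
web: A = 16 × 140 = 2240.00, centroid at (8.00, 86.00).
top flange: A = 75 × 18 = 1350.00, centroid at (-21.50, 165.00).
ΣA = 5030.00 cm², ΣAx_c = 76735.00 cm³, ΣAy_c = 426910.00 cm³.
x_c = 76735.00/5030.00 = 15.26 cm; y_c = 426910.00/5030.00 = 84.87 cm.

x_c = 15.26 cm, y_c = 84.87 cm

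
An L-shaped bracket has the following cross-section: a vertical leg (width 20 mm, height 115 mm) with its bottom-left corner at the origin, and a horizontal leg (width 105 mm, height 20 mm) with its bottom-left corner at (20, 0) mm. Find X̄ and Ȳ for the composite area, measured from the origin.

X̄ = 39.83 mm, Ȳ = 34.83 mm

vertical leg: A = 20 × 115 = 2300.00, centroid at (10.00, 57.50).
horizontal leg: A = 105 × 20 = 2100.00, centroid at (72.50, 10.00).
ΣA = 4400.00 mm², ΣAX̄ = 175250.00 mm³, ΣAȲ = 153250.00 mm³.
X̄ = 175250.00/4400.00 = 39.83 mm; Ȳ = 153250.00/4400.00 = 34.83 mm.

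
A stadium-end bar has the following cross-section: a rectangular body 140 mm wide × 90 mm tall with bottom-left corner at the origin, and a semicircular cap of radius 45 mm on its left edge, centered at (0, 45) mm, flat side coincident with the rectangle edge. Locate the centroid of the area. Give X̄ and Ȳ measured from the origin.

X̄ = 52.04 mm, Ȳ = 45.00 mm

Part | A | x̄ᵢ | ȳᵢ | A·x̄ᵢ | A·ȳᵢ
rectangular body | 12600.00 | 70.00 | 45.00 | 882000.00 | 567000.00
semicircular end | 3180.86 | -19.10 | 45.00 | -60750.00 | 143138.82
Σ | 15780.86 |  |  | 821250.00 | 710138.82
X̄ = 821250.00 / 15780.86 = 52.04 mm
Ȳ = 710138.82 / 15780.86 = 45.00 mm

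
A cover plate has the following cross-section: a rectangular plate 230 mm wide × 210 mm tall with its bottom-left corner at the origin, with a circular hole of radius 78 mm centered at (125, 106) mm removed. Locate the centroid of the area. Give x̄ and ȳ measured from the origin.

x̄ = 108.45 mm, ȳ = 104.35 mm

Part | A | x̄ᵢ | ȳᵢ | A·x̄ᵢ | A·ȳᵢ
plate | 48300.00 | 115.00 | 105.00 | 5554500.00 | 5071500.00
hole | -19113.45 | 125.00 | 106.00 | -2389181.21 | -2026025.67
Σ | 29186.55 |  |  | 3165318.79 | 3045474.33
x̄ = 3165318.79 / 29186.55 = 108.45 mm
ȳ = 3045474.33 / 29186.55 = 104.35 mm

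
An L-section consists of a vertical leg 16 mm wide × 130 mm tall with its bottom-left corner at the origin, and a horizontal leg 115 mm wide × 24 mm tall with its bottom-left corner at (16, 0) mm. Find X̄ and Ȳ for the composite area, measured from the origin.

X̄ = 45.35 mm, Ȳ = 34.78 mm

Part | A | x̄ᵢ | ȳᵢ | A·x̄ᵢ | A·ȳᵢ
vertical leg | 2080.00 | 8.00 | 65.00 | 16640.00 | 135200.00
horizontal leg | 2760.00 | 73.50 | 12.00 | 202860.00 | 33120.00
Σ | 4840.00 |  |  | 219500.00 | 168320.00
X̄ = 219500.00 / 4840.00 = 45.35 mm
Ȳ = 168320.00 / 4840.00 = 34.78 mm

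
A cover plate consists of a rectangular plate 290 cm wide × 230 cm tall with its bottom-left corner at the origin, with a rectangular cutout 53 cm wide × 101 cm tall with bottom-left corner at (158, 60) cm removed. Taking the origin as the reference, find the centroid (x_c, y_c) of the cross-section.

x_c = 141.55 cm, y_c = 115.39 cm

plate: A = 290 × 230 = 66700.00, centroid at (145.00, 115.00).
hole: A = −(53 × 101) = -5353.00, centroid at (184.50, 110.50).
ΣA = 61347.00 cm², ΣAx_c = 8683871.50 cm³, ΣAy_c = 7078993.50 cm³.
x_c = 8683871.50/61347.00 = 141.55 cm; y_c = 7078993.50/61347.00 = 115.39 cm.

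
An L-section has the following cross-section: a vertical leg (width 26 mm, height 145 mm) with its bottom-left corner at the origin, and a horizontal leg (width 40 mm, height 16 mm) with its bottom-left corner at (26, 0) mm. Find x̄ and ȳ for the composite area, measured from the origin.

vertical leg: A = 26 × 145 = 3770.00, centroid at (13.00, 72.50).
horizontal leg: A = 40 × 16 = 640.00, centroid at (46.00, 8.00).
ΣA = 4410.00 mm², ΣAx̄ = 78450.00 mm³, ΣAȳ = 278445.00 mm³.
x̄ = 78450.00/4410.00 = 17.79 mm; ȳ = 278445.00/4410.00 = 63.14 mm.

x̄ = 17.79 mm, ȳ = 63.14 mm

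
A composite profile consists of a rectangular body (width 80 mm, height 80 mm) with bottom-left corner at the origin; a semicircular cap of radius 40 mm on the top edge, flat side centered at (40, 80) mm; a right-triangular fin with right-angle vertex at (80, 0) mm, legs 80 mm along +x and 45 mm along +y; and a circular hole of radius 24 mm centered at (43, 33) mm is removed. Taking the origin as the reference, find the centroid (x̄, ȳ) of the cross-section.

x̄ = 52.87 mm, ȳ = 52.45 mm

Part | A | x̄ᵢ | ȳᵢ | A·x̄ᵢ | A·ȳᵢ
rectangular body | 6400.00 | 40.00 | 40.00 | 256000.00 | 256000.00
semicircular top | 2513.27 | 40.00 | 96.98 | 100530.96 | 243728.60
triangular fin | 1800.00 | 106.67 | 15.00 | 192000.00 | 27000.00
hole | -1809.56 | 43.00 | 33.00 | -77810.97 | -59715.39
Σ | 8903.72 |  |  | 470720.00 | 467013.20
x̄ = 470720.00 / 8903.72 = 52.87 mm
ȳ = 467013.20 / 8903.72 = 52.45 mm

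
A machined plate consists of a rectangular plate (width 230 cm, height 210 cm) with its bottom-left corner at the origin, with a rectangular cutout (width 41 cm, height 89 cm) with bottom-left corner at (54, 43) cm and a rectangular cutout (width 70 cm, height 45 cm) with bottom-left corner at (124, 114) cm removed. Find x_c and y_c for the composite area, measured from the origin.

plate: A = 230 × 210 = 48300.00, centroid at (115.00, 105.00).
hole 1: A = −(41 × 89) = -3649.00, centroid at (74.50, 87.50).
hole 2: A = −(70 × 45) = -3150.00, centroid at (159.00, 136.50).
ΣA = 41501.00 cm², ΣAx_c = 4781799.50 cm³, ΣAy_c = 4322237.50 cm³.
x_c = 4781799.50/41501.00 = 115.22 cm; y_c = 4322237.50/41501.00 = 104.15 cm.

x_c = 115.22 cm, y_c = 104.15 cm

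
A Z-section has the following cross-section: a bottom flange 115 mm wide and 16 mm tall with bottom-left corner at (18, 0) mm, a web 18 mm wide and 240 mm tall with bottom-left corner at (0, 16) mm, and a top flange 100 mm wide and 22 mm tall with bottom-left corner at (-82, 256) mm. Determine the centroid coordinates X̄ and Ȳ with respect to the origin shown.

X̄ = 12.85 mm, Ȳ = 142.30 mm

Part | A | x̄ᵢ | ȳᵢ | A·x̄ᵢ | A·ȳᵢ
bottom flange | 1840.00 | 75.50 | 8.00 | 138920.00 | 14720.00
web | 4320.00 | 9.00 | 136.00 | 38880.00 | 587520.00
top flange | 2200.00 | -32.00 | 267.00 | -70400.00 | 587400.00
Σ | 8360.00 |  |  | 107400.00 | 1189640.00
X̄ = 107400.00 / 8360.00 = 12.85 mm
Ȳ = 1189640.00 / 8360.00 = 142.30 mm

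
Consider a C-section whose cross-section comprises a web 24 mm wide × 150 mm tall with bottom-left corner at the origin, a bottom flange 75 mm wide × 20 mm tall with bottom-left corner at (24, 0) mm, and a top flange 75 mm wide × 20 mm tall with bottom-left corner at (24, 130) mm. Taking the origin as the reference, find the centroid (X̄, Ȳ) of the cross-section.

web: A = 24 × 150 = 3600.00, centroid at (12.00, 75.00).
bottom flange: A = 75 × 20 = 1500.00, centroid at (61.50, 10.00).
top flange: A = 75 × 20 = 1500.00, centroid at (61.50, 140.00).
ΣA = 6600.00 mm²
ΣAX̄ = (3600.00)(12.00) + (1500.00)(61.50) + (1500.00)(61.50) = 227700.00 mm³
ΣAȲ = (3600.00)(75.00) + (1500.00)(10.00) + (1500.00)(140.00) = 495000.00 mm³
X̄ = 227700.00 / 6600.00 = 34.50 mm
Ȳ = 495000.00 / 6600.00 = 75.00 mm

X̄ = 34.50 mm, Ȳ = 75.00 mm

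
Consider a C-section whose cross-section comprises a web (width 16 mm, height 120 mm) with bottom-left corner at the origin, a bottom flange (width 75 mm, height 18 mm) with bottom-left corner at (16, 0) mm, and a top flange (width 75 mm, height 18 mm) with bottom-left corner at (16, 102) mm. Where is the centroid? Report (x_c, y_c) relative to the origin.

x_c = 34.59 mm, y_c = 60.00 mm

web: A = 16 × 120 = 1920.00, centroid at (8.00, 60.00).
bottom flange: A = 75 × 18 = 1350.00, centroid at (53.50, 9.00).
top flange: A = 75 × 18 = 1350.00, centroid at (53.50, 111.00).
ΣA = 4620.00 mm²
ΣAx_c = (1920.00)(8.00) + (1350.00)(53.50) + (1350.00)(53.50) = 159810.00 mm³
ΣAy_c = (1920.00)(60.00) + (1350.00)(9.00) + (1350.00)(111.00) = 277200.00 mm³
x_c = 159810.00 / 4620.00 = 34.59 mm
y_c = 277200.00 / 4620.00 = 60.00 mm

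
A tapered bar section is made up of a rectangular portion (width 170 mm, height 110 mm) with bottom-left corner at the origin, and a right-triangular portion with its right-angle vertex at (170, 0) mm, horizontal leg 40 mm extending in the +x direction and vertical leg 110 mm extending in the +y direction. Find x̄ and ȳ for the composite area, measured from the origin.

x̄ = 95.35 mm, ȳ = 53.07 mm

rectangular portion: A = 170 × 110 = 18700.00, centroid at (85.00, 55.00).
triangular portion: A = ½·40·110 = 2200.00, centroid at (183.33, 36.67).
ΣA = 20900.00 mm², ΣAx̄ = 1992833.33 mm³, ΣAȳ = 1109166.67 mm³.
x̄ = 1992833.33/20900.00 = 95.35 mm; ȳ = 1109166.67/20900.00 = 53.07 mm.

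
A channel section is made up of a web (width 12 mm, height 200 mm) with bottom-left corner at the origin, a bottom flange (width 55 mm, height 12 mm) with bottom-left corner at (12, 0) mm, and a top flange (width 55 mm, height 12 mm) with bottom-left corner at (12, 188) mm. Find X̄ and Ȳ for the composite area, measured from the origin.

X̄ = 17.89 mm, Ȳ = 100.00 mm

web: A = 12 × 200 = 2400.00, centroid at (6.00, 100.00).
bottom flange: A = 55 × 12 = 660.00, centroid at (39.50, 6.00).
top flange: A = 55 × 12 = 660.00, centroid at (39.50, 194.00).
ΣA = 3720.00 mm²
ΣAX̄ = (2400.00)(6.00) + (660.00)(39.50) + (660.00)(39.50) = 66540.00 mm³
ΣAȲ = (2400.00)(100.00) + (660.00)(6.00) + (660.00)(194.00) = 372000.00 mm³
X̄ = 66540.00 / 3720.00 = 17.89 mm
Ȳ = 372000.00 / 3720.00 = 100.00 mm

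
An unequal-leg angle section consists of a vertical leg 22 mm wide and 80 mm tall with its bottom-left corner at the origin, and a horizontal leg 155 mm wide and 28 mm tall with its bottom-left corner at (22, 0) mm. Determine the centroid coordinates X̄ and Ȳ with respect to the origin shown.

Part | A | x̄ᵢ | ȳᵢ | A·x̄ᵢ | A·ȳᵢ
vertical leg | 1760.00 | 11.00 | 40.00 | 19360.00 | 70400.00
horizontal leg | 4340.00 | 99.50 | 14.00 | 431830.00 | 60760.00
Σ | 6100.00 |  |  | 451190.00 | 131160.00
X̄ = 451190.00 / 6100.00 = 73.97 mm
Ȳ = 131160.00 / 6100.00 = 21.50 mm

X̄ = 73.97 mm, Ȳ = 21.50 mm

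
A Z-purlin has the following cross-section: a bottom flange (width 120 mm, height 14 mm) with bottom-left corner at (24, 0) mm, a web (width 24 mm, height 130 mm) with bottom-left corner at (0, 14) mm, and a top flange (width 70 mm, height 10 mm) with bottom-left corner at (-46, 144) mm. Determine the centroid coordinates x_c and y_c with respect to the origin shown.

Part | A | x̄ᵢ | ȳᵢ | A·x̄ᵢ | A·ȳᵢ
bottom flange | 1680.00 | 84.00 | 7.00 | 141120.00 | 11760.00
web | 3120.00 | 12.00 | 79.00 | 37440.00 | 246480.00
top flange | 700.00 | -11.00 | 149.00 | -7700.00 | 104300.00
Σ | 5500.00 |  |  | 170860.00 | 362540.00
x_c = 170860.00 / 5500.00 = 31.07 mm
y_c = 362540.00 / 5500.00 = 65.92 mm

x_c = 31.07 mm, y_c = 65.92 mm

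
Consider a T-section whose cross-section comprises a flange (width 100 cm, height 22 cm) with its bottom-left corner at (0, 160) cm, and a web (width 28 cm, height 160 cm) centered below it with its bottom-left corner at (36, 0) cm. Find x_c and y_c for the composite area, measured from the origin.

x_c = 50.00 cm, y_c = 109.97 cm

Part | A | x̄ᵢ | ȳᵢ | A·x̄ᵢ | A·ȳᵢ
web | 4480.00 | 50.00 | 80.00 | 224000.00 | 358400.00
flange | 2200.00 | 50.00 | 171.00 | 110000.00 | 376200.00
Σ | 6680.00 |  |  | 334000.00 | 734600.00
x_c = 334000.00 / 6680.00 = 50.00 cm
y_c = 734600.00 / 6680.00 = 109.97 cm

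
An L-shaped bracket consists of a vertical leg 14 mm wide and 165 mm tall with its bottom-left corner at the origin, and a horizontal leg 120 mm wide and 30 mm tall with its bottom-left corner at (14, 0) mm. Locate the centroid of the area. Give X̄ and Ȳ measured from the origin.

vertical leg: A = 14 × 165 = 2310.00, centroid at (7.00, 82.50).
horizontal leg: A = 120 × 30 = 3600.00, centroid at (74.00, 15.00).
ΣA = 5910.00 mm²
ΣAX̄ = (2310.00)(7.00) + (3600.00)(74.00) = 282570.00 mm³
ΣAȲ = (2310.00)(82.50) + (3600.00)(15.00) = 244575.00 mm³
X̄ = 282570.00 / 5910.00 = 47.81 mm
Ȳ = 244575.00 / 5910.00 = 41.38 mm

X̄ = 47.81 mm, Ȳ = 41.38 mm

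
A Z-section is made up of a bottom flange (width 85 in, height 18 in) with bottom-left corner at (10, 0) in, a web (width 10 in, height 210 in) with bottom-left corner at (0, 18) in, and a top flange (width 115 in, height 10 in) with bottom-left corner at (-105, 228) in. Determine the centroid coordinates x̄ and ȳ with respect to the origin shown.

x̄ = 7.57 in, ȳ = 112.97 in

bottom flange: A = 85 × 18 = 1530.00, centroid at (52.50, 9.00).
web: A = 10 × 210 = 2100.00, centroid at (5.00, 123.00).
top flange: A = 115 × 10 = 1150.00, centroid at (-47.50, 233.00).
ΣA = 4780.00 in², ΣAx̄ = 36200.00 in³, ΣAȳ = 540020.00 in³.
x̄ = 36200.00/4780.00 = 7.57 in; ȳ = 540020.00/4780.00 = 112.97 in.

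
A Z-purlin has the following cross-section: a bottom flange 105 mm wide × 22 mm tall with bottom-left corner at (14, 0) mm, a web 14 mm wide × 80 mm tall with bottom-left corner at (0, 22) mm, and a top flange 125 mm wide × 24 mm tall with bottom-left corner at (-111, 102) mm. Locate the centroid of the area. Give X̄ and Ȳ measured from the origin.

bottom flange: A = 105 × 22 = 2310.00, centroid at (66.50, 11.00).
web: A = 14 × 80 = 1120.00, centroid at (7.00, 62.00).
top flange: A = 125 × 24 = 3000.00, centroid at (-48.50, 114.00).
ΣA = 6430.00 mm², ΣAX̄ = 15955.00 mm³, ΣAȲ = 436850.00 mm³.
X̄ = 15955.00/6430.00 = 2.48 mm; Ȳ = 436850.00/6430.00 = 67.94 mm.

X̄ = 2.48 mm, Ȳ = 67.94 mm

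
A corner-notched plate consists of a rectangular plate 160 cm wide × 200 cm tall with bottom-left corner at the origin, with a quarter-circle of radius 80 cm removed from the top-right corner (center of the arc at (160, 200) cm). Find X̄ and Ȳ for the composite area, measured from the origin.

plate: A = 160 × 200 = 32000.00, centroid at (80.00, 100.00).
removed quarter-circle: A = −¼π·80² = -5026.55, centroid at (126.05, 166.05).
ΣA = 26973.45 cm², ΣAX̄ = 1926418.95 cm³, ΣAȲ = 2365357.02 cm³.
X̄ = 1926418.95/26973.45 = 71.42 cm; Ȳ = 2365357.02/26973.45 = 87.69 cm.

X̄ = 71.42 cm, Ȳ = 87.69 cm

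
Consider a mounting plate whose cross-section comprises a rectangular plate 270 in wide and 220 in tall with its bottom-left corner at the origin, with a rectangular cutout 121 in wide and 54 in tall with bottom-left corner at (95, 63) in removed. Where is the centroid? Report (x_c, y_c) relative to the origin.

plate: A = 270 × 220 = 59400.00, centroid at (135.00, 110.00).
hole: A = −(121 × 54) = -6534.00, centroid at (155.50, 90.00).
ΣA = 52866.00 in²
ΣAx_c = (59400.00)(135.00) + (-6534.00)(155.50) = 7002963.00 in³
ΣAy_c = (59400.00)(110.00) + (-6534.00)(90.00) = 5945940.00 in³
x_c = 7002963.00 / 52866.00 = 132.47 in
y_c = 5945940.00 / 52866.00 = 112.47 in

x_c = 132.47 in, y_c = 112.47 in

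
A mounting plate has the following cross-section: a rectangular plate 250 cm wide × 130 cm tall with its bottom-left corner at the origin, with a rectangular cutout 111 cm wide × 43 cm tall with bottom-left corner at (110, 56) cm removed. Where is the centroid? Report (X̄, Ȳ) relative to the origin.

X̄ = 118.03 cm, Ȳ = 62.85 cm

plate: A = 250 × 130 = 32500.00, centroid at (125.00, 65.00).
hole: A = −(111 × 43) = -4773.00, centroid at (165.50, 77.50).
ΣA = 27727.00 cm²
ΣAX̄ = (32500.00)(125.00) + (-4773.00)(165.50) = 3272568.50 cm³
ΣAȲ = (32500.00)(65.00) + (-4773.00)(77.50) = 1742592.50 cm³
X̄ = 3272568.50 / 27727.00 = 118.03 cm
Ȳ = 1742592.50 / 27727.00 = 62.85 cm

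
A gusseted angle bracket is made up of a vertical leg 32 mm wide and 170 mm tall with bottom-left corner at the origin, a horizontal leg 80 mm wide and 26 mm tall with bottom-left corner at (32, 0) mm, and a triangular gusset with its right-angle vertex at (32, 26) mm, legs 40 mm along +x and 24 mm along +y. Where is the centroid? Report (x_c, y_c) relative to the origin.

x_c = 32.32 mm, y_c = 63.22 mm

vertical leg: A = 32 × 170 = 5440.00, centroid at (16.00, 85.00).
horizontal leg: A = 80 × 26 = 2080.00, centroid at (72.00, 13.00).
gusset: A = ½·40·24 = 480.00, centroid at (45.33, 34.00).
ΣA = 8000.00 mm²
ΣAx_c = (5440.00)(16.00) + (2080.00)(72.00) + (480.00)(45.33) = 258560.00 mm³
ΣAy_c = (5440.00)(85.00) + (2080.00)(13.00) + (480.00)(34.00) = 505760.00 mm³
x_c = 258560.00 / 8000.00 = 32.32 mm
y_c = 505760.00 / 8000.00 = 63.22 mm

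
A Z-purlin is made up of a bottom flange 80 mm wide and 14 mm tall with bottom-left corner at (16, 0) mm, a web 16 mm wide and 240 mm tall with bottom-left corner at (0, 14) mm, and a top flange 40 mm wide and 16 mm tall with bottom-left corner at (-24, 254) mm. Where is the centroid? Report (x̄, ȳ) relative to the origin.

bottom flange: A = 80 × 14 = 1120.00, centroid at (56.00, 7.00).
web: A = 16 × 240 = 3840.00, centroid at (8.00, 134.00).
top flange: A = 40 × 16 = 640.00, centroid at (-4.00, 262.00).
ΣA = 5600.00 mm², ΣAx̄ = 90880.00 mm³, ΣAȳ = 690080.00 mm³.
x̄ = 90880.00/5600.00 = 16.23 mm; ȳ = 690080.00/5600.00 = 123.23 mm.

x̄ = 16.23 mm, ȳ = 123.23 mm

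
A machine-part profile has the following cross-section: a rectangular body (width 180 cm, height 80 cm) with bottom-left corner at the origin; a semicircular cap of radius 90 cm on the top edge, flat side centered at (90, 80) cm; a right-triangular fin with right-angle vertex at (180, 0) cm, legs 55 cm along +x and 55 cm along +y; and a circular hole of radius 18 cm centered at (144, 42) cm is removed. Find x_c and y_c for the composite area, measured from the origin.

rectangular body: A = 180 × 80 = 14400.00, centroid at (90.00, 40.00).
semicircular top: A = ½π·90² = 12723.45, centroid at (90.00, 118.20).
triangular fin: A = ½·55·55 = 1512.50, centroid at (198.33, 18.33).
hole: A = −π·18² = -1017.88, centroid at (144.00, 42.00).
ΣA = 27618.07 cm², ΣAx_c = 2594515.54 cm³, ΣAy_c = 2064854.39 cm³.
x_c = 2594515.54/27618.07 = 93.94 cm; y_c = 2064854.39/27618.07 = 74.76 cm.

x_c = 93.94 cm, y_c = 74.76 cm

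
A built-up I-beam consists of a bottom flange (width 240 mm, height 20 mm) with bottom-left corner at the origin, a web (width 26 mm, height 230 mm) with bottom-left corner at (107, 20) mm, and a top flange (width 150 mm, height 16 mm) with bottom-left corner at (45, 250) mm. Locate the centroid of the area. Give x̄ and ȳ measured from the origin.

x̄ = 120.00 mm, ȳ = 111.87 mm

Part | A | x̄ᵢ | ȳᵢ | A·x̄ᵢ | A·ȳᵢ
bottom flange | 4800.00 | 120.00 | 10.00 | 576000.00 | 48000.00
web | 5980.00 | 120.00 | 135.00 | 717600.00 | 807300.00
top flange | 2400.00 | 120.00 | 258.00 | 288000.00 | 619200.00
Σ | 13180.00 |  |  | 1581600.00 | 1474500.00
x̄ = 1581600.00 / 13180.00 = 120.00 mm
ȳ = 1474500.00 / 13180.00 = 111.87 mm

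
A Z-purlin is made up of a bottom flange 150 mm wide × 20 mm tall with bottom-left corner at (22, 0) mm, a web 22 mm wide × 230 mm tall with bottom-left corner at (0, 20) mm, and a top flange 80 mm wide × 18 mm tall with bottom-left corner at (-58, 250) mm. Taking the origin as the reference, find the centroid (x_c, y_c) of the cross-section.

x_c = 33.76 mm, y_c = 114.32 mm

bottom flange: A = 150 × 20 = 3000.00, centroid at (97.00, 10.00).
web: A = 22 × 230 = 5060.00, centroid at (11.00, 135.00).
top flange: A = 80 × 18 = 1440.00, centroid at (-18.00, 259.00).
ΣA = 9500.00 mm², ΣAx_c = 320740.00 mm³, ΣAy_c = 1086060.00 mm³.
x_c = 320740.00/9500.00 = 33.76 mm; y_c = 1086060.00/9500.00 = 114.32 mm.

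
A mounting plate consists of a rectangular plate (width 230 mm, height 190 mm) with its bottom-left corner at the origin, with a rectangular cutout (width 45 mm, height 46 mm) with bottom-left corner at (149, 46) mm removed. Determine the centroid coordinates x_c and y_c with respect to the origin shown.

x_c = 112.19 mm, y_c = 96.29 mm

plate: A = 230 × 190 = 43700.00, centroid at (115.00, 95.00).
hole: A = −(45 × 46) = -2070.00, centroid at (171.50, 69.00).
ΣA = 41630.00 mm²
ΣAx_c = (43700.00)(115.00) + (-2070.00)(171.50) = 4670495.00 mm³
ΣAy_c = (43700.00)(95.00) + (-2070.00)(69.00) = 4008670.00 mm³
x_c = 4670495.00 / 41630.00 = 112.19 mm
y_c = 4008670.00 / 41630.00 = 96.29 mm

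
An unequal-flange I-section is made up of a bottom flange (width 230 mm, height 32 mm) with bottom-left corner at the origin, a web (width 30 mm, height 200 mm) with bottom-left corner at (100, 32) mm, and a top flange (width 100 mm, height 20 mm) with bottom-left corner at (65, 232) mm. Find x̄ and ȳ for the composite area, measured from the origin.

bottom flange: A = 230 × 32 = 7360.00, centroid at (115.00, 16.00).
web: A = 30 × 200 = 6000.00, centroid at (115.00, 132.00).
top flange: A = 100 × 20 = 2000.00, centroid at (115.00, 242.00).
ΣA = 15360.00 mm²
ΣAx̄ = (7360.00)(115.00) + (6000.00)(115.00) + (2000.00)(115.00) = 1766400.00 mm³
ΣAȳ = (7360.00)(16.00) + (6000.00)(132.00) + (2000.00)(242.00) = 1393760.00 mm³
x̄ = 1766400.00 / 15360.00 = 115.00 mm
ȳ = 1393760.00 / 15360.00 = 90.74 mm

x̄ = 115.00 mm, ȳ = 90.74 mm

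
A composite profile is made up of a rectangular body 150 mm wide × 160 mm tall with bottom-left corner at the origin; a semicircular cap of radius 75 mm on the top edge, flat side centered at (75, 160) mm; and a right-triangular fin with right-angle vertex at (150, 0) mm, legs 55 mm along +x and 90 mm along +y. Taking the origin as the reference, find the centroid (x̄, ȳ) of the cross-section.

x̄ = 81.54 mm, ȳ = 104.48 mm

Part | A | x̄ᵢ | ȳᵢ | A·x̄ᵢ | A·ȳᵢ
rectangular body | 24000.00 | 75.00 | 80.00 | 1800000.00 | 1920000.00
semicircular top | 8835.73 | 75.00 | 191.83 | 662679.70 | 1694966.69
triangular fin | 2475.00 | 168.33 | 30.00 | 416625.00 | 74250.00
Σ | 35310.73 |  |  | 2879304.70 | 3689216.69
x̄ = 2879304.70 / 35310.73 = 81.54 mm
ȳ = 3689216.69 / 35310.73 = 104.48 mm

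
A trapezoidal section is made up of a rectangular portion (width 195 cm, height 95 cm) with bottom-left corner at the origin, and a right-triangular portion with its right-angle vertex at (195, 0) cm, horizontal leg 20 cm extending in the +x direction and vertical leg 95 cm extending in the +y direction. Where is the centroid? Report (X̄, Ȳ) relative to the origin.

X̄ = 102.58 cm, Ȳ = 46.73 cm

rectangular portion: A = 195 × 95 = 18525.00, centroid at (97.50, 47.50).
triangular portion: A = ½·20·95 = 950.00, centroid at (201.67, 31.67).
ΣA = 19475.00 cm²
ΣAX̄ = (18525.00)(97.50) + (950.00)(201.67) = 1997770.83 cm³
ΣAȲ = (18525.00)(47.50) + (950.00)(31.67) = 910020.83 cm³
X̄ = 1997770.83 / 19475.00 = 102.58 cm
Ȳ = 910020.83 / 19475.00 = 46.73 cm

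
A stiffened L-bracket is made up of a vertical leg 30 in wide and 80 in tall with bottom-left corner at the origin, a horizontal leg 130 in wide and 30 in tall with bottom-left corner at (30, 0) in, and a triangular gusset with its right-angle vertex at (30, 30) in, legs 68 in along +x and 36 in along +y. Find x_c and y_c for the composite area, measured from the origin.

x_c = 62.59 in, y_c = 27.37 in

vertical leg: A = 30 × 80 = 2400.00, centroid at (15.00, 40.00).
horizontal leg: A = 130 × 30 = 3900.00, centroid at (95.00, 15.00).
gusset: A = ½·68·36 = 1224.00, centroid at (52.67, 42.00).
ΣA = 7524.00 in², ΣAx_c = 470964.00 in³, ΣAy_c = 205908.00 in³.
x_c = 470964.00/7524.00 = 62.59 in; y_c = 205908.00/7524.00 = 27.37 in.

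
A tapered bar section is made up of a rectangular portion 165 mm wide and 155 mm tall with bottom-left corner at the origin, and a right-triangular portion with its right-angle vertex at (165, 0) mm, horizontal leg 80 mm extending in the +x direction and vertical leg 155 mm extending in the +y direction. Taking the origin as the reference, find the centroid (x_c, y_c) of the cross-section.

Part | A | x̄ᵢ | ȳᵢ | A·x̄ᵢ | A·ȳᵢ
rectangular portion | 25575.00 | 82.50 | 77.50 | 2109937.50 | 1982062.50
triangular portion | 6200.00 | 191.67 | 51.67 | 1188333.33 | 320333.33
Σ | 31775.00 |  |  | 3298270.83 | 2302395.83
x_c = 3298270.83 / 31775.00 = 103.80 mm
y_c = 2302395.83 / 31775.00 = 72.46 mm

x_c = 103.80 mm, y_c = 72.46 mm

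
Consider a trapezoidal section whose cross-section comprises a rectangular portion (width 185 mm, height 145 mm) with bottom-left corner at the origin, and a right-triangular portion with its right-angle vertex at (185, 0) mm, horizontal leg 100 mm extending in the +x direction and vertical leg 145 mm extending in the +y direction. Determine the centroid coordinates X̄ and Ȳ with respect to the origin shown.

rectangular portion: A = 185 × 145 = 26825.00, centroid at (92.50, 72.50).
triangular portion: A = ½·100·145 = 7250.00, centroid at (218.33, 48.33).
ΣA = 34075.00 mm²
ΣAX̄ = (26825.00)(92.50) + (7250.00)(218.33) = 4064229.17 mm³
ΣAȲ = (26825.00)(72.50) + (7250.00)(48.33) = 2295229.17 mm³
X̄ = 4064229.17 / 34075.00 = 119.27 mm
Ȳ = 2295229.17 / 34075.00 = 67.36 mm

X̄ = 119.27 mm, Ȳ = 67.36 mm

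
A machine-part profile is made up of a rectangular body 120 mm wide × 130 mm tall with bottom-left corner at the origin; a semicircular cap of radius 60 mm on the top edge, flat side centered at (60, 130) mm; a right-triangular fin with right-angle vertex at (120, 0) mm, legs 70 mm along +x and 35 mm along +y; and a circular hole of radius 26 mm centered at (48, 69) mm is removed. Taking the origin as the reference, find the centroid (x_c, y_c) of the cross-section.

rectangular body: A = 120 × 130 = 15600.00, centroid at (60.00, 65.00).
semicircular top: A = ½π·60² = 5654.87, centroid at (60.00, 155.46).
triangular fin: A = ½·70·35 = 1225.00, centroid at (143.33, 11.67).
hole: A = −π·26² = -2123.72, centroid at (48.00, 69.00).
ΣA = 20356.15 mm², ΣAx_c = 1348936.94 mm³, ΣAy_c = 1760887.90 mm³.
x_c = 1348936.94/20356.15 = 66.27 mm; y_c = 1760887.90/20356.15 = 86.50 mm.

x_c = 66.27 mm, y_c = 86.50 mm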